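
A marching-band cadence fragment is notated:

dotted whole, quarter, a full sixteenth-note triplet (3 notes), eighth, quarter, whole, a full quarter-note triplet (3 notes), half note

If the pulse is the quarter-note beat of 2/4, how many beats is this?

17

One quarter-note beat = 2 eighth notes.
Express everything in eighth notes: dotted whole = 12; quarter = 2; a full sixteenth-note triplet (3 notes) (three triplet sixteenths span one eighth) = 1; eighth = 1; quarter = 2; whole = 8; a full quarter-note triplet (3 notes) (three triplet quarters span one half) = 4; half note = 4.
Adding: 12 + 2 + 1 + 1 + 2 + 8 + 4 + 4 = 34.
34 ÷ 2 = 17 beats.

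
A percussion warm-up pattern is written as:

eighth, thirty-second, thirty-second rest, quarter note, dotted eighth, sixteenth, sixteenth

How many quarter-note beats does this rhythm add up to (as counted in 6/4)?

One quarter-note beat = 8 thirty-second notes.
In thirty-second notes: eighth = 4; thirty-second = 1; thirty-second rest = 1; quarter note = 8; dotted eighth = 6; sixteenth = 2; sixteenth = 2.
Adding: 4 + 1 + 1 + 8 + 6 + 2 + 2 = 24.
24 ÷ 8 = 3 beats.

3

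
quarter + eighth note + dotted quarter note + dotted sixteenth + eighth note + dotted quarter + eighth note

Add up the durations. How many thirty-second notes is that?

47

Each duration in thirty-second notes: quarter = 8; eighth note = 4; dotted quarter note = 12; dotted sixteenth = 3; eighth note = 4; dotted quarter = 12; eighth note = 4.
Adding: 8 + 4 + 12 + 3 + 4 + 12 + 4 = 47 thirty-second notes.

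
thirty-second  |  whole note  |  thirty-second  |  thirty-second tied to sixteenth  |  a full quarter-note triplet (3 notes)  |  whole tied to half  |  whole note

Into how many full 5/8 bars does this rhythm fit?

6

One bar of 5/8 = 20 thirty-second notes.
Convert each value to thirty-second notes: thirty-second = 1; whole note = 32; thirty-second = 1; thirty-second tied to sixteenth (thirty-second + sixteenth) = 3; a full quarter-note triplet (3 notes) (three triplet quarters span one half) = 16; whole tied to half (whole + half) = 48; whole note = 32.
Total: 1 + 32 + 1 + 3 + 16 + 48 + 32 = 133.
133 ÷ 20 = 6 complete bars with 13 left over.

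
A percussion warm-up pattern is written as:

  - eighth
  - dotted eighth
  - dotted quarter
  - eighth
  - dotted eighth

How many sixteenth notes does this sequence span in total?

16

Convert each value to sixteenth notes: eighth = 2; dotted eighth = 3; dotted quarter = 6; eighth = 2; dotted eighth = 3.
Altogether 2 + 3 + 6 + 2 + 3 = 16 sixteenth notes.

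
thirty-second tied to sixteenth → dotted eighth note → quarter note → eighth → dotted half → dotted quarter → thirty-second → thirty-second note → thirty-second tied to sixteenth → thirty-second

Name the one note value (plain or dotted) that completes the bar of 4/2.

thirty-second note

The bar of 4/2 = 64 thirty-second notes.
Working in thirty-second notes: thirty-second tied to sixteenth (thirty-second + sixteenth) = 3; dotted eighth note = 6; quarter note = 8; eighth = 4; dotted half = 24; dotted quarter = 12; thirty-second = 1; thirty-second note = 1; thirty-second tied to sixteenth (thirty-second + sixteenth) = 3; thirty-second = 1.
Altogether 3 + 6 + 8 + 4 + 24 + 12 + 1 + 1 + 3 + 1 = 63.
Remaining: 64 − 63 = 1 thirty-second note, which is a thirty-second note.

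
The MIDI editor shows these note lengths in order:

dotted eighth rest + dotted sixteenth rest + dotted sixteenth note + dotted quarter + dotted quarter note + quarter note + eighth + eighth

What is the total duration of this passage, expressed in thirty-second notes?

52

Convert each value to thirty-second notes: dotted eighth rest = 6; dotted sixteenth rest = 3; dotted sixteenth note = 3; dotted quarter = 12; dotted quarter note = 12; quarter note = 8; eighth = 4; eighth = 4.
Altogether 6 + 3 + 3 + 12 + 12 + 8 + 4 + 4 = 52 thirty-second notes.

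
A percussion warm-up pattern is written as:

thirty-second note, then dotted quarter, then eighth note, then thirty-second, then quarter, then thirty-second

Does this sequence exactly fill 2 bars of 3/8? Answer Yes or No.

One bar of 3/8 = 12 thirty-second notes, so 2 bars = 24.
Express everything in thirty-second notes: thirty-second note = 1; dotted quarter = 12; eighth note = 4; thirty-second = 1; quarter = 8; thirty-second = 1.
Adding: 1 + 12 + 4 + 1 + 8 + 1 = 27.
27 exceeds 24, so the answer is No.

No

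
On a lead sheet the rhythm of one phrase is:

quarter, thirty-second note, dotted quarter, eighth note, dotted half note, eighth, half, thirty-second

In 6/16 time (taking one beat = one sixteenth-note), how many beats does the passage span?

One sixteenth-note beat = 2 thirty-second notes.
Each duration in thirty-second notes: quarter = 8; thirty-second note = 1; dotted quarter = 12; eighth note = 4; dotted half note = 24; eighth = 4; half = 16; thirty-second = 1.
Total: 8 + 1 + 12 + 4 + 24 + 4 + 16 + 1 = 70.
70 ÷ 2 = 35 beats.

35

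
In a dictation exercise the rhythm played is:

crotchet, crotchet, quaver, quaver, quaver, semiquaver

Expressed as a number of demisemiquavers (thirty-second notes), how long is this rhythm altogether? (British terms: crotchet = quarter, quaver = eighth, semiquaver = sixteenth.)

30

Convert each value to thirty-second notes: crotchet = 8; crotchet = 8; quaver = 4; quaver = 4; quaver = 4; semiquaver = 2.
Total: 8 + 8 + 4 + 4 + 4 + 2 = 30 thirty-second notes.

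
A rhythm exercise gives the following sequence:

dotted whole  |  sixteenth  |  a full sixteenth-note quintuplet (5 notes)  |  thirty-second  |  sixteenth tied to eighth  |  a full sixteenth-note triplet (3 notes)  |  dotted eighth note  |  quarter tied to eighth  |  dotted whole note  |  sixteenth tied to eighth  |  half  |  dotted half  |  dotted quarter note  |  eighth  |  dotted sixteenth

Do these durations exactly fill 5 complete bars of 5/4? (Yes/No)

Yes

One bar of 5/4 = 40 thirty-second notes, so 5 bars = 200.
In thirty-second notes: dotted whole = 48; sixteenth = 2; a full sixteenth-note quintuplet (5 notes) (five quintuplet sixteenths span one quarter) = 8; thirty-second = 1; sixteenth tied to eighth (sixteenth + eighth) = 6; a full sixteenth-note triplet (3 notes) (three triplet sixteenths span one eighth) = 4; dotted eighth note = 6; quarter tied to eighth (quarter + eighth) = 12; dotted whole note = 48; sixteenth tied to eighth (sixteenth + eighth) = 6; half = 16; dotted half = 24; dotted quarter note = 12; eighth = 4; dotted sixteenth = 3.
Sum: 48 + 2 + 8 + 1 + 6 + 4 + 6 + 12 + 48 + 6 + 16 + 24 + 12 + 4 + 3 = 200.
200 equals 200, so the answer is Yes.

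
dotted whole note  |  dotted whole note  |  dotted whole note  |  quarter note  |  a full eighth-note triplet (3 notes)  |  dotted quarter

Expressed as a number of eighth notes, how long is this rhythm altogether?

Express everything in eighth notes: dotted whole note = 12; dotted whole note = 12; dotted whole note = 12; quarter note = 2; a full eighth-note triplet (3 notes) (three triplet eighths span one quarter) = 2; dotted quarter = 3.
Adding: 12 + 12 + 12 + 2 + 2 + 3 = 43 eighth notes.

43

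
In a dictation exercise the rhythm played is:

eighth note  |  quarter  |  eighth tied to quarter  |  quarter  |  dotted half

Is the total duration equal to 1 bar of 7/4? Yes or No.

One bar of 7/4 = 14 eighth notes.
Convert each value to eighth notes: eighth note = 1; quarter = 2; eighth tied to quarter (eighth + quarter) = 3; quarter = 2; dotted half = 6.
Sum: 1 + 2 + 3 + 2 + 6 = 14.
14 equals 14, so the answer is Yes.

Yes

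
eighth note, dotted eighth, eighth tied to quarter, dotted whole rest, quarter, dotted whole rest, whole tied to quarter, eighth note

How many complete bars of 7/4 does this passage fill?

3

One bar of 7/4 = 28 sixteenth notes.
Convert each value to sixteenth notes: eighth note = 2; dotted eighth = 3; eighth tied to quarter (eighth + quarter) = 6; dotted whole rest = 24; quarter = 4; dotted whole rest = 24; whole tied to quarter (whole + quarter) = 20; eighth note = 2.
Sum: 2 + 3 + 6 + 24 + 4 + 24 + 20 + 2 = 85.
85 ÷ 28 = 3 complete bars with 1 left over.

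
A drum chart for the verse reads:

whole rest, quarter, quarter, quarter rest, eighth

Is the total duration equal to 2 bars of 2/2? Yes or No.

One bar of 2/2 = 8 eighth notes, so 2 bars = 16.
Each duration in eighth notes: whole rest = 8; quarter = 2; quarter = 2; quarter rest = 2; eighth = 1.
Altogether 8 + 2 + 2 + 2 + 1 = 15.
15 falls short of 16, so the answer is No.

No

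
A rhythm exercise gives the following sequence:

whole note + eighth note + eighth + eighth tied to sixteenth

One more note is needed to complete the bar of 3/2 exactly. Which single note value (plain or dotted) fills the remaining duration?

sixteenth note

The bar of 3/2 = 24 sixteenth notes.
In sixteenth notes: whole note = 16; eighth note = 2; eighth = 2; eighth tied to sixteenth (eighth + sixteenth) = 3.
Adding: 16 + 2 + 2 + 3 = 23.
Remaining: 24 − 23 = 1 sixteenth note, which is a sixteenth note.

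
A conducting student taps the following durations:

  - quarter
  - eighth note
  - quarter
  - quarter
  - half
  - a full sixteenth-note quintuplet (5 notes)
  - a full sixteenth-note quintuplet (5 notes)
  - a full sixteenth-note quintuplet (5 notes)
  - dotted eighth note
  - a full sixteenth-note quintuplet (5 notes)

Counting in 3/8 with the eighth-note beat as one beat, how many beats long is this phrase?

20.5

One eighth-note beat = 2 sixteenth notes.
Each duration in sixteenth notes: quarter = 4; eighth note = 2; quarter = 4; quarter = 4; half = 8; a full sixteenth-note quintuplet (5 notes) (five quintuplet sixteenths span one quarter) = 4; a full sixteenth-note quintuplet (5 notes) (five quintuplet sixteenths span one quarter) = 4; a full sixteenth-note quintuplet (5 notes) (five quintuplet sixteenths span one quarter) = 4; dotted eighth note = 3; a full sixteenth-note quintuplet (5 notes) (five quintuplet sixteenths span one quarter) = 4.
Sum: 4 + 2 + 4 + 4 + 8 + 4 + 4 + 4 + 3 + 4 = 41.
41 ÷ 2 = 20.5 beats.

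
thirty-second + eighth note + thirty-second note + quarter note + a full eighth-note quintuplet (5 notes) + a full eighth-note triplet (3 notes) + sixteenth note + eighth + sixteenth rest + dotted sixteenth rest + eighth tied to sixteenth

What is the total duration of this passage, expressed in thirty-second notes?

55

Each duration in thirty-second notes: thirty-second = 1; eighth note = 4; thirty-second note = 1; quarter note = 8; a full eighth-note quintuplet (5 notes) (five quintuplet eighths span one half) = 16; a full eighth-note triplet (3 notes) (three triplet eighths span one quarter) = 8; sixteenth note = 2; eighth = 4; sixteenth rest = 2; dotted sixteenth rest = 3; eighth tied to sixteenth (eighth + sixteenth) = 6.
Adding: 1 + 4 + 1 + 8 + 16 + 8 + 2 + 4 + 2 + 3 + 6 = 55 thirty-second notes.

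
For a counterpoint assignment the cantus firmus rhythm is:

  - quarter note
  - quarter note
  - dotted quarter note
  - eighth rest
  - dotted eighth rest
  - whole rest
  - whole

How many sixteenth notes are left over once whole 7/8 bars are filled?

9

One bar of 7/8 = 14 sixteenth notes.
Convert each value to sixteenth notes: quarter note = 4; quarter note = 4; dotted quarter note = 6; eighth rest = 2; dotted eighth rest = 3; whole rest = 16; whole = 16.
Total: 4 + 4 + 6 + 2 + 3 + 16 + 16 = 51.
51 ÷ 14 = 3 complete bars with 9 sixteenth notes remaining.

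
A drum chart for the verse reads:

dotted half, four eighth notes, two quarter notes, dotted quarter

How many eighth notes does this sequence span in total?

17

Express everything in eighth notes: dotted half = 6; eighth note = 1; eighth note = 1; eighth note = 1; eighth note = 1; quarter note = 2; quarter note = 2; dotted quarter = 3.
Total: 6 + 1 + 1 + 1 + 1 + 2 + 2 + 3 = 17 eighth notes.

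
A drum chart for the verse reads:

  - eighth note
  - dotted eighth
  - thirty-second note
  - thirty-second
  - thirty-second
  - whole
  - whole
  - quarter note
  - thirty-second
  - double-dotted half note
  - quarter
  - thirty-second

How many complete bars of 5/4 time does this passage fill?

3

One bar of 5/4 = 40 thirty-second notes.
Working in thirty-second notes: eighth note = 4; dotted eighth = 6; thirty-second note = 1; thirty-second = 1; thirty-second = 1; whole = 32; whole = 32; quarter note = 8; thirty-second = 1; double-dotted half note = 28; quarter = 8; thirty-second = 1.
Adding: 4 + 6 + 1 + 1 + 1 + 32 + 32 + 8 + 1 + 28 + 8 + 1 = 123.
123 ÷ 40 = 3 complete bars with 3 left over.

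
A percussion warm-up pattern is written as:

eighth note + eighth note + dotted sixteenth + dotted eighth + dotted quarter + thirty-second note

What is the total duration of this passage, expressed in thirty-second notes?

30

Express everything in thirty-second notes: eighth note = 4; eighth note = 4; dotted sixteenth = 3; dotted eighth = 6; dotted quarter = 12; thirty-second note = 1.
Adding: 4 + 4 + 3 + 6 + 12 + 1 = 30 thirty-second notes.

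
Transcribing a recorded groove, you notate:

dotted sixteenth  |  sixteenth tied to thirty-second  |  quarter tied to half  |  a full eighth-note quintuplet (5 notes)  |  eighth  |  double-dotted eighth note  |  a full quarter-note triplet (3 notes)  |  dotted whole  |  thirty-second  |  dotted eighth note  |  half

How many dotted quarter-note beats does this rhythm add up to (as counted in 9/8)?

One dotted quarter-note beat = 12 thirty-second notes.
Each duration in thirty-second notes: dotted sixteenth = 3; sixteenth tied to thirty-second (sixteenth + thirty-second) = 3; quarter tied to half (quarter + half) = 24; a full eighth-note quintuplet (5 notes) (five quintuplet eighths span one half) = 16; eighth = 4; double-dotted eighth note = 7; a full quarter-note triplet (3 notes) (three triplet quarters span one half) = 16; dotted whole = 48; thirty-second = 1; dotted eighth note = 6; half = 16.
Total: 3 + 3 + 24 + 16 + 4 + 7 + 16 + 48 + 1 + 6 + 16 = 144.
144 ÷ 12 = 12 beats.

12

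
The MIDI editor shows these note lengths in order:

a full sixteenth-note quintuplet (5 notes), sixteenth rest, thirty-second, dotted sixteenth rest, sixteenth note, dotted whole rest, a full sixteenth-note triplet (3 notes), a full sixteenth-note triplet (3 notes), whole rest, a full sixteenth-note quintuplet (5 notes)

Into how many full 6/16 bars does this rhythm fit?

9

One bar of 6/16 = 12 thirty-second notes.
Each duration in thirty-second notes: a full sixteenth-note quintuplet (5 notes) (five quintuplet sixteenths span one quarter) = 8; sixteenth rest = 2; thirty-second = 1; dotted sixteenth rest = 3; sixteenth note = 2; dotted whole rest = 48; a full sixteenth-note triplet (3 notes) (three triplet sixteenths span one eighth) = 4; a full sixteenth-note triplet (3 notes) (three triplet sixteenths span one eighth) = 4; whole rest = 32; a full sixteenth-note quintuplet (5 notes) (five quintuplet sixteenths span one quarter) = 8.
Sum: 8 + 2 + 1 + 3 + 2 + 48 + 4 + 4 + 32 + 8 = 112.
112 ÷ 12 = 9 complete bars with 4 left over.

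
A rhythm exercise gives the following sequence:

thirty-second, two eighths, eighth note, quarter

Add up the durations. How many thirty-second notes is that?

Convert each value to thirty-second notes: thirty-second = 1; eighth = 4; eighth = 4; eighth note = 4; quarter = 8.
Altogether 1 + 4 + 4 + 4 + 8 = 21 thirty-second notes.

21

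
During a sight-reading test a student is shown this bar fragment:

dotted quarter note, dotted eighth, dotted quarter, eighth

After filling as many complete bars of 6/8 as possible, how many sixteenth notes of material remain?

5

One bar of 6/8 = 12 sixteenth notes.
Convert each value to sixteenth notes: dotted quarter note = 6; dotted eighth = 3; dotted quarter = 6; eighth = 2.
Total: 6 + 3 + 6 + 2 = 17.
17 ÷ 12 = 1 complete bar with 5 sixteenth notes remaining.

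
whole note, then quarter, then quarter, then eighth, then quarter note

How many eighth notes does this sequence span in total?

15

Each duration in eighth notes: whole note = 8; quarter = 2; quarter = 2; eighth = 1; quarter note = 2.
Sum: 8 + 2 + 2 + 1 + 2 = 15 eighth notes.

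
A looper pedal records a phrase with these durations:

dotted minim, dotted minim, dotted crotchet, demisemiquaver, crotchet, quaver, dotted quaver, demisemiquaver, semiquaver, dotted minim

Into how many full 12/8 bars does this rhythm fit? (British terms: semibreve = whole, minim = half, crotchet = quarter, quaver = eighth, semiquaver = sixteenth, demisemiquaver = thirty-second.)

2

One bar of 12/8 = 48 thirty-second notes.
Each duration in thirty-second notes: dotted minim = 24; dotted minim = 24; dotted crotchet = 12; demisemiquaver = 1; crotchet = 8; quaver = 4; dotted quaver = 6; demisemiquaver = 1; semiquaver = 2; dotted minim = 24.
Total: 24 + 24 + 12 + 1 + 8 + 4 + 6 + 1 + 2 + 24 = 106.
106 ÷ 48 = 2 complete bars with 10 left over.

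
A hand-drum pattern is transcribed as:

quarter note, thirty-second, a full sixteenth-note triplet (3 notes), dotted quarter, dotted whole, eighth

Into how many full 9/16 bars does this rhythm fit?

One bar of 9/16 = 18 thirty-second notes.
In thirty-second notes: quarter note = 8; thirty-second = 1; a full sixteenth-note triplet (3 notes) (three triplet sixteenths span one eighth) = 4; dotted quarter = 12; dotted whole = 48; eighth = 4.
Altogether 8 + 1 + 4 + 12 + 48 + 4 = 77.
77 ÷ 18 = 4 complete bars with 5 left over.

4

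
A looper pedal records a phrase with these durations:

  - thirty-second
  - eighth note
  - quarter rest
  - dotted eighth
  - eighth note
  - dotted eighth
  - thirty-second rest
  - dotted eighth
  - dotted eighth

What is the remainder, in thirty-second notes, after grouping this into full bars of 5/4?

One bar of 5/4 = 40 thirty-second notes.
Each duration in thirty-second notes: thirty-second = 1; eighth note = 4; quarter rest = 8; dotted eighth = 6; eighth note = 4; dotted eighth = 6; thirty-second rest = 1; dotted eighth = 6; dotted eighth = 6.
Total: 1 + 4 + 8 + 6 + 4 + 6 + 1 + 6 + 6 = 42.
42 ÷ 40 = 1 complete bar with 2 thirty-second notes remaining.

2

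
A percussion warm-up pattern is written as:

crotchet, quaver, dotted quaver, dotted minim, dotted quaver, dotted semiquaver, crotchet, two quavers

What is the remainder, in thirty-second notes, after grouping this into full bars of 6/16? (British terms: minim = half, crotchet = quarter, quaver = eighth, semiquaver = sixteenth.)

One bar of 6/16 = 12 thirty-second notes.
Each duration in thirty-second notes: crotchet = 8; quaver = 4; dotted quaver = 6; dotted minim = 24; dotted quaver = 6; dotted semiquaver = 3; crotchet = 8; quaver = 4; quaver = 4.
Altogether 8 + 4 + 6 + 24 + 6 + 3 + 8 + 4 + 4 = 67.
67 ÷ 12 = 5 complete bars with 7 thirty-second notes remaining.

7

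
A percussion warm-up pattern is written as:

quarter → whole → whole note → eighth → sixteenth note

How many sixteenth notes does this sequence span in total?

Each duration in sixteenth notes: quarter = 4; whole = 16; whole note = 16; eighth = 2; sixteenth note = 1.
Altogether 4 + 16 + 16 + 2 + 1 = 39 sixteenth notes.

39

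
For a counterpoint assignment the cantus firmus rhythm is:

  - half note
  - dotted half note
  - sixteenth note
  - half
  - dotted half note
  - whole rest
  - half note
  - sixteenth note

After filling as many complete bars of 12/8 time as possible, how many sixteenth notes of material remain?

18

One bar of 12/8 = 24 sixteenth notes.
In sixteenth notes: half note = 8; dotted half note = 12; sixteenth note = 1; half = 8; dotted half note = 12; whole rest = 16; half note = 8; sixteenth note = 1.
Total: 8 + 12 + 1 + 8 + 12 + 16 + 8 + 1 = 66.
66 ÷ 24 = 2 complete bars with 18 sixteenth notes remaining.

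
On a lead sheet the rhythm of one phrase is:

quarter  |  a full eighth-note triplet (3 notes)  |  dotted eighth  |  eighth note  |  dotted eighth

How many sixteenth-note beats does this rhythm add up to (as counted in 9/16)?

16

One sixteenth-note beat = 2 thirty-second notes.
Each duration in thirty-second notes: quarter = 8; a full eighth-note triplet (3 notes) (three triplet eighths span one quarter) = 8; dotted eighth = 6; eighth note = 4; dotted eighth = 6.
Adding: 8 + 8 + 6 + 4 + 6 = 32.
32 ÷ 2 = 16 beats.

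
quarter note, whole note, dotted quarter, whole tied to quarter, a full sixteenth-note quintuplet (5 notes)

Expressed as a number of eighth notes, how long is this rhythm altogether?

25

Each duration in eighth notes: quarter note = 2; whole note = 8; dotted quarter = 3; whole tied to quarter (whole + quarter) = 10; a full sixteenth-note quintuplet (5 notes) (five quintuplet sixteenths span one quarter) = 2.
Adding: 2 + 8 + 3 + 10 + 2 = 25 eighth notes.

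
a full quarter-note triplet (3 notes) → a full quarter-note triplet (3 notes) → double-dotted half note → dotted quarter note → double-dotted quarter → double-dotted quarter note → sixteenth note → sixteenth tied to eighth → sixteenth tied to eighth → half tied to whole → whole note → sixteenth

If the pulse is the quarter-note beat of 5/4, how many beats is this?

24.5

One quarter-note beat = 4 sixteenth notes.
Each duration in sixteenth notes: a full quarter-note triplet (3 notes) (three triplet quarters span one half) = 8; a full quarter-note triplet (3 notes) (three triplet quarters span one half) = 8; double-dotted half note = 14; dotted quarter note = 6; double-dotted quarter = 7; double-dotted quarter note = 7; sixteenth note = 1; sixteenth tied to eighth (sixteenth + eighth) = 3; sixteenth tied to eighth (sixteenth + eighth) = 3; half tied to whole (half + whole) = 24; whole note = 16; sixteenth = 1.
Altogether 8 + 8 + 14 + 6 + 7 + 7 + 1 + 3 + 3 + 24 + 16 + 1 = 98.
98 ÷ 4 = 24.5 beats.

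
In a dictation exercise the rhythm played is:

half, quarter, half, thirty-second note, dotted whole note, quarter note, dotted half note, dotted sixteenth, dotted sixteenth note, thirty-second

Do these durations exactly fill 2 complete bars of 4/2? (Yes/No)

One bar of 4/2 = 64 thirty-second notes, so 2 bars = 128.
Convert each value to thirty-second notes: half = 16; quarter = 8; half = 16; thirty-second note = 1; dotted whole note = 48; quarter note = 8; dotted half note = 24; dotted sixteenth = 3; dotted sixteenth note = 3; thirty-second = 1.
Sum: 16 + 8 + 16 + 1 + 48 + 8 + 24 + 3 + 3 + 1 = 128.
128 equals 128, so the answer is Yes.

Yes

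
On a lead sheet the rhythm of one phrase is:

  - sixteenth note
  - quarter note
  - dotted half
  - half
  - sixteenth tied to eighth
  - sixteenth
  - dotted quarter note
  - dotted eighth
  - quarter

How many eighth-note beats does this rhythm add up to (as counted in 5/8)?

One eighth-note beat = 2 sixteenth notes.
Express everything in sixteenth notes: sixteenth note = 1; quarter note = 4; dotted half = 12; half = 8; sixteenth tied to eighth (sixteenth + eighth) = 3; sixteenth = 1; dotted quarter note = 6; dotted eighth = 3; quarter = 4.
Adding: 1 + 4 + 12 + 8 + 3 + 1 + 6 + 3 + 4 = 42.
42 ÷ 2 = 21 beats.

21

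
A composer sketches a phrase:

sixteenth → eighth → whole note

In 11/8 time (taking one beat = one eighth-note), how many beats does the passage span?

One eighth-note beat = 2 sixteenth notes.
Each duration in sixteenth notes: sixteenth = 1; eighth = 2; whole note = 16.
Total: 1 + 2 + 16 = 19.
19 ÷ 2 = 9.5 beats.

9.5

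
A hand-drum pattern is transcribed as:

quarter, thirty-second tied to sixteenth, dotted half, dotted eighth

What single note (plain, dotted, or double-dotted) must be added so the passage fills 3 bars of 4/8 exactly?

3 bars of 4/8 = 48 thirty-second notes.
Convert each value to thirty-second notes: quarter = 8; thirty-second tied to sixteenth (thirty-second + sixteenth) = 3; dotted half = 24; dotted eighth = 6.
Sum: 8 + 3 + 24 + 6 = 41.
Remaining: 48 − 41 = 7 thirty-second notes, which is a double-dotted eighth note.

double-dotted eighth note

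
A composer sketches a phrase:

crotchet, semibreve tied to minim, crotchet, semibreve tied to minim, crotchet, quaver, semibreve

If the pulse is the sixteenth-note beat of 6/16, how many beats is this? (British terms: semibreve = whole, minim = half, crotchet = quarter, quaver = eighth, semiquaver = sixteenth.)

One sixteenth-note beat = 2 thirty-second notes.
Express everything in thirty-second notes: crotchet = 8; semibreve tied to minim (semibreve + minim) = 48; crotchet = 8; semibreve tied to minim (semibreve + minim) = 48; crotchet = 8; quaver = 4; semibreve = 32.
Altogether 8 + 48 + 8 + 48 + 8 + 4 + 32 = 156.
156 ÷ 2 = 78 beats.

78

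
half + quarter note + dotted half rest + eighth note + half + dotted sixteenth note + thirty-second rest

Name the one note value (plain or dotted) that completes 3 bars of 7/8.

dotted quarter note

3 bars of 7/8 = 84 thirty-second notes.
Each duration in thirty-second notes: half = 16; quarter note = 8; dotted half rest = 24; eighth note = 4; half = 16; dotted sixteenth note = 3; thirty-second rest = 1.
Sum: 16 + 8 + 24 + 4 + 16 + 3 + 1 = 72.
Remaining: 84 − 72 = 12 thirty-second notes, which is a dotted quarter note.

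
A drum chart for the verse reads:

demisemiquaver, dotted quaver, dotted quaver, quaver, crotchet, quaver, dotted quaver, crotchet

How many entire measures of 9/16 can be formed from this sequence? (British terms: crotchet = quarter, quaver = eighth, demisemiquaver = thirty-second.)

One bar of 9/16 = 18 thirty-second notes.
Express everything in thirty-second notes: demisemiquaver = 1; dotted quaver = 6; dotted quaver = 6; quaver = 4; crotchet = 8; quaver = 4; dotted quaver = 6; crotchet = 8.
Adding: 1 + 6 + 6 + 4 + 8 + 4 + 6 + 8 = 43.
43 ÷ 18 = 2 complete bars with 7 left over.

2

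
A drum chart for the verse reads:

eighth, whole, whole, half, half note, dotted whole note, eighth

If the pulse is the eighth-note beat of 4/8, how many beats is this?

One eighth-note beat = 2 sixteenth notes.
Express everything in sixteenth notes: eighth = 2; whole = 16; whole = 16; half = 8; half note = 8; dotted whole note = 24; eighth = 2.
Adding: 2 + 16 + 16 + 8 + 8 + 24 + 2 = 76.
76 ÷ 2 = 38 beats.

38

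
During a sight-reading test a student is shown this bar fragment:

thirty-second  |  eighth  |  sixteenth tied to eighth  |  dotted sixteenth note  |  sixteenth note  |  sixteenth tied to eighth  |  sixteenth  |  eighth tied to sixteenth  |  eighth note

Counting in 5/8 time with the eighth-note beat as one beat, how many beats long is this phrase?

One eighth-note beat = 4 thirty-second notes.
Convert each value to thirty-second notes: thirty-second = 1; eighth = 4; sixteenth tied to eighth (sixteenth + eighth) = 6; dotted sixteenth note = 3; sixteenth note = 2; sixteenth tied to eighth (sixteenth + eighth) = 6; sixteenth = 2; eighth tied to sixteenth (eighth + sixteenth) = 6; eighth note = 4.
Altogether 1 + 4 + 6 + 3 + 2 + 6 + 2 + 6 + 4 = 34.
34 ÷ 4 = 8.5 beats.

8.5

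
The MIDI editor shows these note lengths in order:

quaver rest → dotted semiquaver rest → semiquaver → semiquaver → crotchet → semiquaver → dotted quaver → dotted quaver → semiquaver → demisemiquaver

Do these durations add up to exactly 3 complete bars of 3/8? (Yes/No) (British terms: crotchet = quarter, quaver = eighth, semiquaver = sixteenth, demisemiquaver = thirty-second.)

One bar of 3/8 = 12 thirty-second notes, so 3 bars = 36.
Each duration in thirty-second notes: quaver rest = 4; dotted semiquaver rest = 3; semiquaver = 2; semiquaver = 2; crotchet = 8; semiquaver = 2; dotted quaver = 6; dotted quaver = 6; semiquaver = 2; demisemiquaver = 1.
Altogether 4 + 3 + 2 + 2 + 8 + 2 + 6 + 6 + 2 + 1 = 36.
36 equals 36, so the answer is Yes.

Yes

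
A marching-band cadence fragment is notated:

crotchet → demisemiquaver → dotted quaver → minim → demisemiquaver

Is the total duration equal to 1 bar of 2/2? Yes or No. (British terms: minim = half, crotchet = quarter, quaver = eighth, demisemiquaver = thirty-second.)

One bar of 2/2 = 32 thirty-second notes.
Express everything in thirty-second notes: crotchet = 8; demisemiquaver = 1; dotted quaver = 6; minim = 16; demisemiquaver = 1.
Sum: 8 + 1 + 6 + 16 + 1 = 32.
32 equals 32, so the answer is Yes.

Yes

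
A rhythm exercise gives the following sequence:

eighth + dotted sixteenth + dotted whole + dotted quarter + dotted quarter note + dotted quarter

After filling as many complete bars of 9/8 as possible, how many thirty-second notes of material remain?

19

One bar of 9/8 = 36 thirty-second notes.
Each duration in thirty-second notes: eighth = 4; dotted sixteenth = 3; dotted whole = 48; dotted quarter = 12; dotted quarter note = 12; dotted quarter = 12.
Adding: 4 + 3 + 48 + 12 + 12 + 12 = 91.
91 ÷ 36 = 2 complete bars with 19 thirty-second notes remaining.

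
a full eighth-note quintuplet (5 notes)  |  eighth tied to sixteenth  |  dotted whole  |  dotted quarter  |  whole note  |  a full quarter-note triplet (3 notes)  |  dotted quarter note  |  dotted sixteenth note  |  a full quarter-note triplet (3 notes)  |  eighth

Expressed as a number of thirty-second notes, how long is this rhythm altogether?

Working in thirty-second notes: a full eighth-note quintuplet (5 notes) (five quintuplet eighths span one half) = 16; eighth tied to sixteenth (eighth + sixteenth) = 6; dotted whole = 48; dotted quarter = 12; whole note = 32; a full quarter-note triplet (3 notes) (three triplet quarters span one half) = 16; dotted quarter note = 12; dotted sixteenth note = 3; a full quarter-note triplet (3 notes) (three triplet quarters span one half) = 16; eighth = 4.
Total: 16 + 6 + 48 + 12 + 32 + 16 + 12 + 3 + 16 + 4 = 165 thirty-second notes.

165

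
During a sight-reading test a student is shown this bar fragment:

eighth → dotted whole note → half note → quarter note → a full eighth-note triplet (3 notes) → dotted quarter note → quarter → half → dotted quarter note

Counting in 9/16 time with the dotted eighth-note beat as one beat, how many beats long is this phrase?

22

One dotted eighth-note beat = 3 sixteenth notes.
In sixteenth notes: eighth = 2; dotted whole note = 24; half note = 8; quarter note = 4; a full eighth-note triplet (3 notes) (three triplet eighths span one quarter) = 4; dotted quarter note = 6; quarter = 4; half = 8; dotted quarter note = 6.
Altogether 2 + 24 + 8 + 4 + 4 + 6 + 4 + 8 + 6 = 66.
66 ÷ 3 = 22 beats.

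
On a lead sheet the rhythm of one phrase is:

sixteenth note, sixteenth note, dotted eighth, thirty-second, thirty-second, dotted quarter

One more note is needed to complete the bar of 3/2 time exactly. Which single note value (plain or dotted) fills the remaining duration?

The bar of 3/2 = 48 thirty-second notes.
In thirty-second notes: sixteenth note = 2; sixteenth note = 2; dotted eighth = 6; thirty-second = 1; thirty-second = 1; dotted quarter = 12.
Adding: 2 + 2 + 6 + 1 + 1 + 12 = 24.
Remaining: 48 − 24 = 24 thirty-second notes, which is a dotted half note.

dotted half note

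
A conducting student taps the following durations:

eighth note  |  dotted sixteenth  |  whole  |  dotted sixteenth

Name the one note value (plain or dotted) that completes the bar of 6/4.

dotted eighth note

The bar of 6/4 = 48 thirty-second notes.
Express everything in thirty-second notes: eighth note = 4; dotted sixteenth = 3; whole = 32; dotted sixteenth = 3.
Sum: 4 + 3 + 32 + 3 = 42.
Remaining: 48 − 42 = 6 thirty-second notes, which is a dotted eighth note.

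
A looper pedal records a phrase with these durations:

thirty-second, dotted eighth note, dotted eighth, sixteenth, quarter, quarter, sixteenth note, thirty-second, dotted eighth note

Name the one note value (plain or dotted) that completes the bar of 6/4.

quarter note

The bar of 6/4 = 48 thirty-second notes.
Each duration in thirty-second notes: thirty-second = 1; dotted eighth note = 6; dotted eighth = 6; sixteenth = 2; quarter = 8; quarter = 8; sixteenth note = 2; thirty-second = 1; dotted eighth note = 6.
Adding: 1 + 6 + 6 + 2 + 8 + 8 + 2 + 1 + 6 = 40.
Remaining: 48 − 40 = 8 thirty-second notes, which is a quarter note.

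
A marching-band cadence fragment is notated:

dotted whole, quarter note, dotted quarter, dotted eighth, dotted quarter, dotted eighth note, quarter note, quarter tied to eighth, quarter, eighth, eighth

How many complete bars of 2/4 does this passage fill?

8

One bar of 2/4 = 8 sixteenth notes.
In sixteenth notes: dotted whole = 24; quarter note = 4; dotted quarter = 6; dotted eighth = 3; dotted quarter = 6; dotted eighth note = 3; quarter note = 4; quarter tied to eighth (quarter + eighth) = 6; quarter = 4; eighth = 2; eighth = 2.
Total: 24 + 4 + 6 + 3 + 6 + 3 + 4 + 6 + 4 + 2 + 2 = 64.
64 ÷ 8 = 8 complete bars with 0 left over.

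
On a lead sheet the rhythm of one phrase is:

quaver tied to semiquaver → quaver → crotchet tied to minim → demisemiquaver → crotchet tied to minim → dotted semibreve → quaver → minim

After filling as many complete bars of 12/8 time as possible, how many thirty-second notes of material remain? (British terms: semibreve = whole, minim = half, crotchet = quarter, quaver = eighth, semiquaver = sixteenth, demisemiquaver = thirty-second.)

One bar of 12/8 = 48 thirty-second notes.
Express everything in thirty-second notes: quaver tied to semiquaver (quaver + semiquaver) = 6; quaver = 4; crotchet tied to minim (crotchet + minim) = 24; demisemiquaver = 1; crotchet tied to minim (crotchet + minim) = 24; dotted semibreve = 48; quaver = 4; minim = 16.
Total: 6 + 4 + 24 + 1 + 24 + 48 + 4 + 16 = 127.
127 ÷ 48 = 2 complete bars with 31 thirty-second notes remaining.

31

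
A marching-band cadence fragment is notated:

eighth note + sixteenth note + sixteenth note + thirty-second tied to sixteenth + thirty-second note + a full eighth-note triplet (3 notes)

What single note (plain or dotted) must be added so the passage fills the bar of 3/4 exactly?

The bar of 3/4 = 24 thirty-second notes.
Convert each value to thirty-second notes: eighth note = 4; sixteenth note = 2; sixteenth note = 2; thirty-second tied to sixteenth (thirty-second + sixteenth) = 3; thirty-second note = 1; a full eighth-note triplet (3 notes) (three triplet eighths span one quarter) = 8.
Sum: 4 + 2 + 2 + 3 + 1 + 8 = 20.
Remaining: 24 − 20 = 4 thirty-second notes, which is a eighth note.

eighth note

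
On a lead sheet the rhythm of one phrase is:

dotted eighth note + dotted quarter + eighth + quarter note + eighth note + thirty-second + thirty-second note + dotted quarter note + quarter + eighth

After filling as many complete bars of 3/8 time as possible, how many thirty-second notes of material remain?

One bar of 3/8 = 12 thirty-second notes.
Each duration in thirty-second notes: dotted eighth note = 6; dotted quarter = 12; eighth = 4; quarter note = 8; eighth note = 4; thirty-second = 1; thirty-second note = 1; dotted quarter note = 12; quarter = 8; eighth = 4.
Sum: 6 + 12 + 4 + 8 + 4 + 1 + 1 + 12 + 8 + 4 = 60.
60 ÷ 12 = 5 complete bars with 0 thirty-second notes remaining.

0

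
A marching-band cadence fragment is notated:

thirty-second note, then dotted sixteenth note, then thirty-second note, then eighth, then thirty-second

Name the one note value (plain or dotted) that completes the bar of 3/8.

sixteenth note

The bar of 3/8 = 12 thirty-second notes.
Express everything in thirty-second notes: thirty-second note = 1; dotted sixteenth note = 3; thirty-second note = 1; eighth = 4; thirty-second = 1.
Sum: 1 + 3 + 1 + 4 + 1 = 10.
Remaining: 12 − 10 = 2 thirty-second notes, which is a sixteenth note.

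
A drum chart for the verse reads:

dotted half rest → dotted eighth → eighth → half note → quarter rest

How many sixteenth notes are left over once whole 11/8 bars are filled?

One bar of 11/8 = 22 sixteenth notes.
Working in sixteenth notes: dotted half rest = 12; dotted eighth = 3; eighth = 2; half note = 8; quarter rest = 4.
Sum: 12 + 3 + 2 + 8 + 4 = 29.
29 ÷ 22 = 1 complete bar with 7 sixteenth notes remaining.

7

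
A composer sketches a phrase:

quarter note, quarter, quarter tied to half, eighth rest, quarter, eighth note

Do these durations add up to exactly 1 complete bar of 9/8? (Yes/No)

No

One bar of 9/8 = 9 eighth notes.
Express everything in eighth notes: quarter note = 2; quarter = 2; quarter tied to half (quarter + half) = 6; eighth rest = 1; quarter = 2; eighth note = 1.
Altogether 2 + 2 + 6 + 1 + 2 + 1 = 14.
14 exceeds 9, so the answer is No.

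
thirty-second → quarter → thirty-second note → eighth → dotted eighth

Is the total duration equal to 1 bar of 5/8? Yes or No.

One bar of 5/8 = 20 thirty-second notes.
Each duration in thirty-second notes: thirty-second = 1; quarter = 8; thirty-second note = 1; eighth = 4; dotted eighth = 6.
Total: 1 + 8 + 1 + 4 + 6 = 20.
20 equals 20, so the answer is Yes.

Yes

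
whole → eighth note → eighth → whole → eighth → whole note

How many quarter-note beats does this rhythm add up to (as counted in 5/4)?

One quarter-note beat = 2 eighth notes.
In eighth notes: whole = 8; eighth note = 1; eighth = 1; whole = 8; eighth = 1; whole note = 8.
Adding: 8 + 1 + 1 + 8 + 1 + 8 = 27.
27 ÷ 2 = 13.5 beats.

13.5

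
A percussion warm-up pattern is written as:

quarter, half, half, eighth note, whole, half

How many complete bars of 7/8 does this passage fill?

3

One bar of 7/8 = 7 eighth notes.
Each duration in eighth notes: quarter = 2; half = 4; half = 4; eighth note = 1; whole = 8; half = 4.
Sum: 2 + 4 + 4 + 1 + 8 + 4 = 23.
23 ÷ 7 = 3 complete bars with 2 left over.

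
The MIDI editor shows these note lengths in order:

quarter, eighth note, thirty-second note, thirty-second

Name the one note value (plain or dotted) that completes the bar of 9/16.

The bar of 9/16 = 18 thirty-second notes.
Express everything in thirty-second notes: quarter = 8; eighth note = 4; thirty-second note = 1; thirty-second = 1.
Total: 8 + 4 + 1 + 1 = 14.
Remaining: 18 − 14 = 4 thirty-second notes, which is a eighth note.

eighth note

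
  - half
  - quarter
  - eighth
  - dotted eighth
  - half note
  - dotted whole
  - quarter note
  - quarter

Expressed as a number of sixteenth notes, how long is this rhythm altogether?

57

In sixteenth notes: half = 8; quarter = 4; eighth = 2; dotted eighth = 3; half note = 8; dotted whole = 24; quarter note = 4; quarter = 4.
Adding: 8 + 4 + 2 + 3 + 8 + 24 + 4 + 4 = 57 sixteenth notes.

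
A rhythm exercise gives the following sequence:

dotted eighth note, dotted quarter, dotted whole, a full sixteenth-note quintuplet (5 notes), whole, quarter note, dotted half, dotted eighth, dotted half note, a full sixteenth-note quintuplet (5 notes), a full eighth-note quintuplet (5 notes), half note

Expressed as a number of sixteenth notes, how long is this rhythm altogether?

104

Express everything in sixteenth notes: dotted eighth note = 3; dotted quarter = 6; dotted whole = 24; a full sixteenth-note quintuplet (5 notes) (five quintuplet sixteenths span one quarter) = 4; whole = 16; quarter note = 4; dotted half = 12; dotted eighth = 3; dotted half note = 12; a full sixteenth-note quintuplet (5 notes) (five quintuplet sixteenths span one quarter) = 4; a full eighth-note quintuplet (5 notes) (five quintuplet eighths span one half) = 8; half note = 8.
Total: 3 + 6 + 24 + 4 + 16 + 4 + 12 + 3 + 12 + 4 + 8 + 8 = 104 sixteenth notes.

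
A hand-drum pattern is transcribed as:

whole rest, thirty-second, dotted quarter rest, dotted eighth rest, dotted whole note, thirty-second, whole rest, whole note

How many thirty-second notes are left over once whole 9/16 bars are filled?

2

One bar of 9/16 = 18 thirty-second notes.
Convert each value to thirty-second notes: whole rest = 32; thirty-second = 1; dotted quarter rest = 12; dotted eighth rest = 6; dotted whole note = 48; thirty-second = 1; whole rest = 32; whole note = 32.
Altogether 32 + 1 + 12 + 6 + 48 + 1 + 32 + 32 = 164.
164 ÷ 18 = 9 complete bars with 2 thirty-second notes remaining.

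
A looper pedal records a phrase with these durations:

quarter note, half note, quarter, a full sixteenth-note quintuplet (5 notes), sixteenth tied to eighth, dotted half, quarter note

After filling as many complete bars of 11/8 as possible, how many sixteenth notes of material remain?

17

One bar of 11/8 = 22 sixteenth notes.
Working in sixteenth notes: quarter note = 4; half note = 8; quarter = 4; a full sixteenth-note quintuplet (5 notes) (five quintuplet sixteenths span one quarter) = 4; sixteenth tied to eighth (sixteenth + eighth) = 3; dotted half = 12; quarter note = 4.
Total: 4 + 8 + 4 + 4 + 3 + 12 + 4 = 39.
39 ÷ 22 = 1 complete bar with 17 sixteenth notes remaining.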